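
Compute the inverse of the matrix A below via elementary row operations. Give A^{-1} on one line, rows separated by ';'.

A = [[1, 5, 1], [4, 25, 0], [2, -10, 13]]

inverse = [-13 3 1; 52/25 -11/25 -4/25; 18/5 -4/5 -1/5]

Gauss-Jordan on [A | I]:
R2 <- R2 - (4)*R1:  [  0   5  -4  |  -4   1   0 ]
R3 <- R3 - (2)*R1:  [   0  -20   11  |   -2    0    1 ]
R2 <- (1/5)*R2:  [    0     1  -4/5  |  -4/5   1/5     0 ]
R1 <- R1 - (5)*R2:  [  1   0   5  |   5  -1   0 ]
R3 <- R3 - (-20)*R2:  [   0    0   -5  |  -18    4    1 ]
R3 <- (1/-5)*R3:  [    0     0     1  |  18/5  -4/5  -1/5 ]
R1 <- R1 - (5)*R3:  [   1    0    0  |  -13    3    1 ]
R2 <- R2 - (-4/5)*R3:  [      0       1       0  |   52/25  -11/25   -4/25 ]
Right block of [I | A^{-1}] is the inverse:
[   -13       3      1 ]
[ 52/25  -11/25  -4/25 ]
[  18/5    -4/5   -1/5 ]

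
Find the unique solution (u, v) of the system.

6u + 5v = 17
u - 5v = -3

(2, 1)

Forward elimination on [A|b]:
R2 <- R2 - (1/6)*R1:  [     0  -35/6  -35/6 ]
Row echelon form:
[ 6      5  |     17 ]
[ 0  -35/6  |  -35/6 ]
Back-substitution:
v = (-35/6) / (-35/6) = 1
u = (17 - (5)*(1)) / 6 = 2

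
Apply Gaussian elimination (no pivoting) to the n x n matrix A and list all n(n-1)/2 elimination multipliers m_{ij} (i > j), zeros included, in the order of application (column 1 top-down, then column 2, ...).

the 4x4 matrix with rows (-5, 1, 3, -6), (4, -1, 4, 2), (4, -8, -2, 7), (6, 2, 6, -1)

Forward elimination:
R2 <- R2 - (-4/5)*R1:  [     0   -1/5   32/5  -14/5 ]
R3 <- R3 - (-4/5)*R1:  [     0  -36/5    2/5   11/5 ]
R4 <- R4 - (-6/5)*R1:  [     0   16/5   48/5  -41/5 ]
R3 <- R3 - (36)*R2:  [    0     0  -230   103 ]
R4 <- R4 - (-16)*R2:  [   0    0  112  -53 ]
R4 <- R4 - (-56/115)*R3:  [        0         0         0  -327/115 ]
Multipliers (in order of application): m_{21} = -4/5, m_{31} = -4/5, m_{41} = -6/5, m_{32} = 36, m_{42} = -16, m_{43} = -56/115

multipliers: -4/5, -4/5, -6/5, 36, -16, -56/115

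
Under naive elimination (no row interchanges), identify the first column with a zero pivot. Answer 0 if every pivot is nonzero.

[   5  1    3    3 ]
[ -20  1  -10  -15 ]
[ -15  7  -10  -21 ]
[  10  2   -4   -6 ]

first zero-pivot column = 4

Naive forward elimination:
R2 <- R2 - (-4)*R1:  [  0   5   2  -3 ]
R3 <- R3 - (-3)*R1:  [   0   10   -1  -12 ]
R4 <- R4 - (2)*R1:  [   0    0  -10  -12 ]
R3 <- R3 - (2)*R2:  [  0   0  -5  -6 ]
R4 <- R4 - (2)*R3:  [ 0  0  0  0 ]
Matrix at this point:
[ 5  1   3   3 ]
[ 0  5   2  -3 ]
[ 0  0  -5  -6 ]
[ 0  0   0   0 ]
Pivot entry (4,4) in the last row is zero and there are no rows below to swap with -> zero pivot in column 4 (A is singular).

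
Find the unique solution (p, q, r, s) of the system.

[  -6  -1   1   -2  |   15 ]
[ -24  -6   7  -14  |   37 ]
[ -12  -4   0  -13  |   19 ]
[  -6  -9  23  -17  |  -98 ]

Forward elimination on [A|b]:
R2 <- R2 - (4)*R1:  [   0   -2    3   -6  -23 ]
R3 <- R3 - (2)*R1:  [   0   -2   -2   -9  -11 ]
R4 <- R4 - (1)*R1:  [    0    -8    22   -15  -113 ]
R3 <- R3 - (1)*R2:  [  0   0  -5  -3  12 ]
R4 <- R4 - (4)*R2:  [   0    0   10    9  -21 ]
R4 <- R4 - (-2)*R3:  [ 0  0  0  3  3 ]
Row echelon form:
[ -6  -1   1  -2  |   15 ]
[  0  -2   3  -6  |  -23 ]
[  0   0  -5  -3  |   12 ]
[  0   0   0   3  |    3 ]
Back-substitution:
s = (3) / 3 = 1
r = (12 - (-3)*(1)) / -5 = -3
q = (-23 - (3)*(-3) - (-6)*(1)) / -2 = 4
p = (15 - (-1)*(4) - (1)*(-3) - (-2)*(1)) / -6 = -4

(-4, 4, -3, 1)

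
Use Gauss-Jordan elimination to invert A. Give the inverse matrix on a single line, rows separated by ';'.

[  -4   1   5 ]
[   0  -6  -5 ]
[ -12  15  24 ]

Gauss-Jordan on [A | I]:
R1 <- (1/-4)*R1:  [    1  -1/4  -5/4  |  -1/4     0     0 ]
R3 <- R3 - (-12)*R1:  [  0  12   9  |  -3   0   1 ]
R2 <- (1/-6)*R2:  [    0     1   5/6  |     0  -1/6     0 ]
R1 <- R1 - (-1/4)*R2:  [      1       0  -25/24  |    -1/4   -1/24       0 ]
R3 <- R3 - (12)*R2:  [  0   0  -1  |  -3   2   1 ]
R3 <- (1/-1)*R3:  [  0   0   1  |   3  -2  -1 ]
R1 <- R1 - (-25/24)*R3:  [      1       0       0  |    23/8   -17/8  -25/24 ]
R2 <- R2 - (5/6)*R3:  [    0     1     0  |  -5/2   3/2   5/6 ]
Right block of [I | A^{-1}] is the inverse:
[ 23/8  -17/8  -25/24 ]
[ -5/2    3/2     5/6 ]
[    3     -2      -1 ]

inverse = [23/8 -17/8 -25/24; -5/2 3/2 5/6; 3 -2 -1]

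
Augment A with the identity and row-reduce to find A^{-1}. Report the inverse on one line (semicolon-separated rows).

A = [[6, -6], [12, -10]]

inverse = [-5/6 1/2; -1 1/2]

Gauss-Jordan on [A | I]:
R1 <- (1/6)*R1:  [   1   -1  |  1/6    0 ]
R2 <- R2 - (12)*R1:  [  0   2  |  -2   1 ]
R2 <- (1/2)*R2:  [   0    1  |   -1  1/2 ]
R1 <- R1 - (-1)*R2:  [    1     0  |  -5/6   1/2 ]
Right block of [I | A^{-1}] is the inverse:
[ -5/6  1/2 ]
[   -1  1/2 ]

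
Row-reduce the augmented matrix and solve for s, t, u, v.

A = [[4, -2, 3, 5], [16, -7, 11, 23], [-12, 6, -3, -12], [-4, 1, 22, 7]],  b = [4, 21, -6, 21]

(-2, -1, 0, 2)

Forward elimination on [A|b]:
R2 <- R2 - (4)*R1:  [  0   1  -1   3   5 ]
R3 <- R3 - (-3)*R1:  [ 0  0  6  3  6 ]
R4 <- R4 - (-1)*R1:  [  0  -1  25  12  25 ]
R4 <- R4 - (-1)*R2:  [  0   0  24  15  30 ]
R4 <- R4 - (4)*R3:  [ 0  0  0  3  6 ]
Row echelon form:
[ 4  -2   3  5  |  4 ]
[ 0   1  -1  3  |  5 ]
[ 0   0   6  3  |  6 ]
[ 0   0   0  3  |  6 ]
Back-substitution:
v = (6) / 3 = 2
u = (6 - (3)*(2)) / 6 = 0
t = (5 - (-1)*(0) - (3)*(2)) / 1 = -1
s = (4 - (-2)*(-1) - (3)*(0) - (5)*(2)) / 4 = -2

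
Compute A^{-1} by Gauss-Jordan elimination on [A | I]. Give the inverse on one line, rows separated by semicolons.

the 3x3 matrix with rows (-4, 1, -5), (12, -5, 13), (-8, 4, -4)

Gauss-Jordan on [A | I]:
R1 <- (1/-4)*R1:  [    1  -1/4   5/4  |  -1/4     0     0 ]
R2 <- R2 - (12)*R1:  [  0  -2  -2  |   3   1   0 ]
R3 <- R3 - (-8)*R1:  [  0   2   6  |  -2   0   1 ]
R2 <- (1/-2)*R2:  [    0     1     1  |  -3/2  -1/2     0 ]
R1 <- R1 - (-1/4)*R2:  [    1     0   3/2  |  -5/8  -1/8     0 ]
R3 <- R3 - (2)*R2:  [ 0  0  4  |  1  1  1 ]
R3 <- (1/4)*R3:  [   0    0    1  |  1/4  1/4  1/4 ]
R1 <- R1 - (3/2)*R3:  [    1     0     0  |    -1  -1/2  -3/8 ]
R2 <- R2 - (1)*R3:  [    0     1     0  |  -7/4  -3/4  -1/4 ]
Right block of [I | A^{-1}] is the inverse:
[   -1  -1/2  -3/8 ]
[ -7/4  -3/4  -1/4 ]
[  1/4   1/4   1/4 ]

inverse = [-1 -1/2 -3/8; -7/4 -3/4 -1/4; 1/4 1/4 1/4]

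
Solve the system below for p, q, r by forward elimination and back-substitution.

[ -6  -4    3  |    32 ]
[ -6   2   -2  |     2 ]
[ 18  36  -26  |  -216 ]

Forward elimination on [A|b]:
R2 <- R2 - (1)*R1:  [   0    6   -5  -30 ]
R3 <- R3 - (-3)*R1:  [    0    24   -17  -120 ]
R3 <- R3 - (4)*R2:  [ 0  0  3  0 ]
Row echelon form:
[ -6  -4   3  |   32 ]
[  0   6  -5  |  -30 ]
[  0   0   3  |    0 ]
Back-substitution:
r = (0) / 3 = 0
q = (-30 - (-5)*(0)) / 6 = -5
p = (32 - (-4)*(-5) - (3)*(0)) / -6 = -2

(-2, -5, 0)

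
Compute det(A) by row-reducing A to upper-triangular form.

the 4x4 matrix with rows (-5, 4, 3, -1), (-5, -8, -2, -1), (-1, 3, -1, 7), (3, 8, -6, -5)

det(A) = 4532

Forward elimination:
R2 <- R2 - (1)*R1:  [   0  -12   -5    0 ]
R3 <- R3 - (1/5)*R1:  [    0  11/5  -8/5  36/5 ]
R4 <- R4 - (-3/5)*R1:  [     0   52/5  -21/5  -28/5 ]
R3 <- R3 - (-11/60)*R2:  [       0        0  -151/60     36/5 ]
R4 <- R4 - (-13/15)*R2:  [       0        0  -128/15    -28/5 ]
R4 <- R4 - (512/151)*R3:  [         0          0          0  -4532/151 ]
Upper-triangular form:
[ -5    4        3         -1 ]
[  0  -12       -5          0 ]
[  0    0  -151/60       36/5 ]
[  0    0        0  -4532/151 ]
det(A) = (-1)^0 * (-5) * (-12) * (-151/60) * (-4532/151) = 4532  (0 row swaps -> sign +1)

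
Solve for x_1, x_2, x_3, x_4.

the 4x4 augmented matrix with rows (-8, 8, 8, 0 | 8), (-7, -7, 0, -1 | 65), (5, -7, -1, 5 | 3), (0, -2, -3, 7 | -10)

(-4, -5, 2, -2)

Forward elimination on [A|b]:
R2 <- R2 - (7/8)*R1:  [   0  -14   -7   -1   58 ]
R3 <- R3 - (-5/8)*R1:  [  0  -2   4   5   8 ]
R3 <- R3 - (1/7)*R2:  [    0     0     5  36/7  -2/7 ]
R4 <- R4 - (1/7)*R2:  [      0       0      -2    50/7  -128/7 ]
R4 <- R4 - (-2/5)*R3:  [     0      0      0   46/5  -92/5 ]
Row echelon form:
[ -8    8   8     0  |      8 ]
[  0  -14  -7    -1  |     58 ]
[  0    0   5  36/7  |   -2/7 ]
[  0    0   0  46/5  |  -92/5 ]
Back-substitution:
x_4 = (-92/5) / (46/5) = -2
x_3 = (-2/7 - (36/7)*(-2)) / 5 = 2
x_2 = (58 - (-7)*(2) - (-1)*(-2)) / -14 = -5
x_1 = (8 - (8)*(-5) - (8)*(2)) / -8 = -4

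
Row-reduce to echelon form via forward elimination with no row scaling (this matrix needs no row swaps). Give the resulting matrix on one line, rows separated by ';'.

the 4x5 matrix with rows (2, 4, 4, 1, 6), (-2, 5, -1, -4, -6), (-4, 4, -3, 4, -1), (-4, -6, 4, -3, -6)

Forward elimination:
R2 <- R2 - (-1)*R1:  [  0   9   3  -3   0 ]
R3 <- R3 - (-2)*R1:  [  0  12   5   6  11 ]
R4 <- R4 - (-2)*R1:  [  0   2  12  -1   6 ]
R3 <- R3 - (4/3)*R2:  [  0   0   1  10  11 ]
R4 <- R4 - (2/9)*R2:  [    0     0  34/3  -1/3     6 ]
R4 <- R4 - (34/3)*R3:  [      0       0       0  -341/3  -356/3 ]
Row echelon form:
[ 2  4  4       1       6 ]
[ 0  9  3      -3       0 ]
[ 0  0  1      10      11 ]
[ 0  0  0  -341/3  -356/3 ]

REF = [2 4 4 1 6; 0 9 3 -3 0; 0 0 1 10 11; 0 0 0 -341/3 -356/3]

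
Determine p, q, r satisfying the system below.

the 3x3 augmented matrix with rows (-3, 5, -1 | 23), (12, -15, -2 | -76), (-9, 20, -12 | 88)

(-4, 2, -1)

Forward elimination on [A|b]:
R2 <- R2 - (-4)*R1:  [  0   5  -6  16 ]
R3 <- R3 - (3)*R1:  [  0   5  -9  19 ]
R3 <- R3 - (1)*R2:  [  0   0  -3   3 ]
Row echelon form:
[ -3  5  -1  |  23 ]
[  0  5  -6  |  16 ]
[  0  0  -3  |   3 ]
Back-substitution:
r = (3) / -3 = -1
q = (16 - (-6)*(-1)) / 5 = 2
p = (23 - (5)*(2) - (-1)*(-1)) / -3 = -4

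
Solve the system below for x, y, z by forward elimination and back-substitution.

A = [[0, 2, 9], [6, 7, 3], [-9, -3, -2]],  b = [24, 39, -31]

Forward elimination on [A|b]:
R1 <-> R2   (pivot in column 1 was zero)
[  6   7   3   39 ]
[  0   2   9   24 ]
[ -9  -3  -2  -31 ]
R3 <- R3 - (-3/2)*R1:  [    0  15/2   5/2  55/2 ]
R3 <- R3 - (15/4)*R2:  [      0       0  -125/4  -125/2 ]
Row echelon form:
[ 6  7       3  |      39 ]
[ 0  2       9  |      24 ]
[ 0  0  -125/4  |  -125/2 ]
Back-substitution:
z = (-125/2) / (-125/4) = 2
y = (24 - (9)*(2)) / 2 = 3
x = (39 - (7)*(3) - (3)*(2)) / 6 = 2

(2, 3, 2)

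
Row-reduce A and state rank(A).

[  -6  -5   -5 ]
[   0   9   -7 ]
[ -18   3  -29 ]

Row reduction:
R3 <- R3 - (3)*R1:  [   0   18  -14 ]
R3 <- R3 - (2)*R2:  [ 0  0  0 ]
Row echelon form:
[ -6  -5  -5 ]
[  0   9  -7 ]
[  0   0   0 ]
Nonzero rows / pivot columns: 2

rank(A) = 2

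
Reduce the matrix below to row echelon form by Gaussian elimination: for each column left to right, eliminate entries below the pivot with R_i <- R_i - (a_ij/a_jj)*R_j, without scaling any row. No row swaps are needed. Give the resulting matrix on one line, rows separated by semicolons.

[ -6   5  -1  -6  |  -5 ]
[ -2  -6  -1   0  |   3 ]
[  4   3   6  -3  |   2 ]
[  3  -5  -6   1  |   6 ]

Forward elimination:
R2 <- R2 - (1/3)*R1:  [     0  -23/3   -2/3      2   14/3 ]
R3 <- R3 - (-2/3)*R1:  [    0  19/3  16/3    -7  -4/3 ]
R4 <- R4 - (-1/2)*R1:  [     0   -5/2  -13/2     -2    7/2 ]
R3 <- R3 - (-19/23)*R2:  [       0        0   110/23  -123/23    58/23 ]
R4 <- R4 - (15/46)*R2:  [       0        0  -289/46   -61/23    91/46 ]
R4 <- R4 - (-289/220)*R3:  [         0          0          0  -2129/220     291/55 ]
Row echelon form:
[ -6      5      -1         -6  |      -5 ]
[  0  -23/3    -2/3          2  |    14/3 ]
[  0      0  110/23    -123/23  |   58/23 ]
[  0      0       0  -2129/220  |  291/55 ]

REF = [-6 5 -1 -6 -5; 0 -23/3 -2/3 2 14/3; 0 0 110/23 -123/23 58/23; 0 0 0 -2129/220 291/55]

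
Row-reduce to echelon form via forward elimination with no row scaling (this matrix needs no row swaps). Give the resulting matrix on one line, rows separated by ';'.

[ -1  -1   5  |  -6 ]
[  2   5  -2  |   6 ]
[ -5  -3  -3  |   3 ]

Forward elimination:
R2 <- R2 - (-2)*R1:  [  0   3   8  -6 ]
R3 <- R3 - (5)*R1:  [   0    2  -28   33 ]
R3 <- R3 - (2/3)*R2:  [      0       0  -100/3      37 ]
Row echelon form:
[ -1  -1       5  |  -6 ]
[  0   3       8  |  -6 ]
[  0   0  -100/3  |  37 ]

REF = [-1 -1 5 -6; 0 3 8 -6; 0 0 -100/3 37]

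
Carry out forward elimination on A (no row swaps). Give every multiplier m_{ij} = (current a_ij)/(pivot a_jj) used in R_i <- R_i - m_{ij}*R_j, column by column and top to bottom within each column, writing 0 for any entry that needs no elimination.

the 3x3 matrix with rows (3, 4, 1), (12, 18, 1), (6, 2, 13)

Forward elimination:
R2 <- R2 - (4)*R1:  [  0   2  -3 ]
R3 <- R3 - (2)*R1:  [  0  -6  11 ]
R3 <- R3 - (-3)*R2:  [ 0  0  2 ]
Multipliers (in order of application): m_{21} = 4, m_{31} = 2, m_{32} = -3

multipliers: 4, 2, -3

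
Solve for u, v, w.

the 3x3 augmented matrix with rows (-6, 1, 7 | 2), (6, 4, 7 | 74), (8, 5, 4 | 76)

Forward elimination on [A|b]:
R2 <- R2 - (-1)*R1:  [  0   5  14  76 ]
R3 <- R3 - (-4/3)*R1:  [     0   19/3   40/3  236/3 ]
R3 <- R3 - (19/15)*R2:  [     0      0  -22/5  -88/5 ]
Row echelon form:
[ -6  1      7  |      2 ]
[  0  5     14  |     76 ]
[  0  0  -22/5  |  -88/5 ]
Back-substitution:
w = (-88/5) / (-22/5) = 4
v = (76 - (14)*(4)) / 5 = 4
u = (2 - (1)*(4) - (7)*(4)) / -6 = 5

(5, 4, 4)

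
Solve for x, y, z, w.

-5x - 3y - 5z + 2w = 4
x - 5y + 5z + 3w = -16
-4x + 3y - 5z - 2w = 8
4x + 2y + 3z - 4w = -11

(2, 3, -3, 4)

Forward elimination on [A|b]:
R2 <- R2 - (-1/5)*R1:  [     0  -28/5      4   17/5  -76/5 ]
R3 <- R3 - (4/5)*R1:  [     0   27/5     -1  -18/5   24/5 ]
R4 <- R4 - (-4/5)*R1:  [     0   -2/5     -1  -12/5  -39/5 ]
R3 <- R3 - (-27/28)*R2:  [     0      0   20/7  -9/28  -69/7 ]
R4 <- R4 - (1/14)*R2:  [      0       0    -9/7  -37/14   -47/7 ]
R4 <- R4 - (-9/20)*R3:  [       0        0        0  -223/80  -223/20 ]
Row echelon form:
[ -5     -3    -5        2  |        4 ]
[  0  -28/5     4     17/5  |    -76/5 ]
[  0      0  20/7    -9/28  |    -69/7 ]
[  0      0     0  -223/80  |  -223/20 ]
Back-substitution:
w = (-223/20) / (-223/80) = 4
z = (-69/7 - (-9/28)*(4)) / (20/7) = -3
y = (-76/5 - (4)*(-3) - (17/5)*(4)) / (-28/5) = 3
x = (4 - (-3)*(3) - (-5)*(-3) - (2)*(4)) / -5 = 2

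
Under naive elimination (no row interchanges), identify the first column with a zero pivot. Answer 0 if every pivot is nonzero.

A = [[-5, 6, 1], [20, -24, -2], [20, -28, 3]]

Naive forward elimination:
R2 <- R2 - (-4)*R1:  [ 0  0  2 ]
R3 <- R3 - (-4)*R1:  [  0  -4   7 ]
Matrix at this point:
[ -5   6  1 ]
[  0   0  2 ]
[  0  -4  7 ]
Pivot entry (2,2) is zero but row 3 has -4 in column 2 -> naive elimination stops; a row interchange (e.g. R2 <-> R3) would be required here.

first zero-pivot column = 2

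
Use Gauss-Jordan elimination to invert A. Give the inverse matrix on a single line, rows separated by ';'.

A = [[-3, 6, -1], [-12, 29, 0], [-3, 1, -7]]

Gauss-Jordan on [A | I]:
R1 <- (1/-3)*R1:  [    1    -2   1/3  |  -1/3     0     0 ]
R2 <- R2 - (-12)*R1:  [  0   5   4  |  -4   1   0 ]
R3 <- R3 - (-3)*R1:  [  0  -5  -6  |  -1   0   1 ]
R2 <- (1/5)*R2:  [    0     1   4/5  |  -4/5   1/5     0 ]
R1 <- R1 - (-2)*R2:  [      1       0   29/15  |  -29/15     2/5       0 ]
R3 <- R3 - (-5)*R2:  [  0   0  -2  |  -5   1   1 ]
R3 <- (1/-2)*R3:  [    0     0     1  |   5/2  -1/2  -1/2 ]
R1 <- R1 - (29/15)*R3:  [       1        0        0  |  -203/30    41/30    29/30 ]
R2 <- R2 - (4/5)*R3:  [     0      1      0  |  -14/5    3/5    2/5 ]
Right block of [I | A^{-1}] is the inverse:
[ -203/30  41/30  29/30 ]
[   -14/5    3/5    2/5 ]
[     5/2   -1/2   -1/2 ]

inverse = [-203/30 41/30 29/30; -14/5 3/5 2/5; 5/2 -1/2 -1/2]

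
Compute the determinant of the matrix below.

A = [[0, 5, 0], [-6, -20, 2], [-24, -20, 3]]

Forward elimination:
R1 <-> R2   (pivot in column 1 was zero)
[  -6  -20  2 ]
[   0    5  0 ]
[ -24  -20  3 ]
R3 <- R3 - (4)*R1:  [  0  60  -5 ]
R3 <- R3 - (12)*R2:  [  0   0  -5 ]
Upper-triangular form:
[ -6  -20   2 ]
[  0    5   0 ]
[  0    0  -5 ]
det(A) = (-1)^1 * (-6) * (5) * (-5) = -150  (1 row swap -> sign -1)

det(A) = -150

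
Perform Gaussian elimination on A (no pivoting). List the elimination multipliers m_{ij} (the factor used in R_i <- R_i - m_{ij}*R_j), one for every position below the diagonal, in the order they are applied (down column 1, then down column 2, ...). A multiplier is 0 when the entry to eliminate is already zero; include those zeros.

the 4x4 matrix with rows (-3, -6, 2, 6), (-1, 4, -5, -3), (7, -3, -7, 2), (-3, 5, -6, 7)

Forward elimination:
R2 <- R2 - (1/3)*R1:  [     0      6  -17/3     -5 ]
R3 <- R3 - (-7/3)*R1:  [    0   -17  -7/3    16 ]
R4 <- R4 - (1)*R1:  [  0  11  -8   1 ]
R3 <- R3 - (-17/6)*R2:  [       0        0  -331/18     11/6 ]
R4 <- R4 - (11/6)*R2:  [     0      0  43/18   61/6 ]
R4 <- R4 - (-43/331)*R3:  [        0         0         0  3444/331 ]
Multipliers (in order of application): m_{21} = 1/3, m_{31} = -7/3, m_{41} = 1, m_{32} = -17/6, m_{42} = 11/6, m_{43} = -43/331

multipliers: 1/3, -7/3, 1, -17/6, 11/6, -43/331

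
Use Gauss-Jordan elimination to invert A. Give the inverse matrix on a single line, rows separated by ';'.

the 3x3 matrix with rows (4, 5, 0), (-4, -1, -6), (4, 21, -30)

inverse = [-13/8 -25/16 5/16; 3/2 5/4 -1/4; 5/6 2/3 -1/6]

Gauss-Jordan on [A | I]:
R1 <- (1/4)*R1:  [   1  5/4    0  |  1/4    0    0 ]
R2 <- R2 - (-4)*R1:  [  0   4  -6  |   1   1   0 ]
R3 <- R3 - (4)*R1:  [   0   16  -30  |   -1    0    1 ]
R2 <- (1/4)*R2:  [    0     1  -3/2  |   1/4   1/4     0 ]
R1 <- R1 - (5/4)*R2:  [     1      0   15/8  |  -1/16  -5/16      0 ]
R3 <- R3 - (16)*R2:  [  0   0  -6  |  -5  -4   1 ]
R3 <- (1/-6)*R3:  [    0     0     1  |   5/6   2/3  -1/6 ]
R1 <- R1 - (15/8)*R3:  [      1       0       0  |   -13/8  -25/16    5/16 ]
R2 <- R2 - (-3/2)*R3:  [    0     1     0  |   3/2   5/4  -1/4 ]
Right block of [I | A^{-1}] is the inverse:
[ -13/8  -25/16  5/16 ]
[   3/2     5/4  -1/4 ]
[   5/6     2/3  -1/6 ]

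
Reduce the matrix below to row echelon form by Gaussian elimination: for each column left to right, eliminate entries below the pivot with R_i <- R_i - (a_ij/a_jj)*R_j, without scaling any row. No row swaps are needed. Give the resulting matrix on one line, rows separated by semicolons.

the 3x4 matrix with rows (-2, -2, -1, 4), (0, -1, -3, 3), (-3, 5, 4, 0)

Forward elimination:
R3 <- R3 - (3/2)*R1:  [    0     8  11/2    -6 ]
R3 <- R3 - (-8)*R2:  [     0      0  -37/2     18 ]
Row echelon form:
[ -2  -2     -1   4 ]
[  0  -1     -3   3 ]
[  0   0  -37/2  18 ]

REF = [-2 -2 -1 4; 0 -1 -3 3; 0 0 -37/2 18]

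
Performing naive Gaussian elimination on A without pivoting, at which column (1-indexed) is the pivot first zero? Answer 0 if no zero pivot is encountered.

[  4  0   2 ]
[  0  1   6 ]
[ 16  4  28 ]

Naive forward elimination:
R3 <- R3 - (4)*R1:  [  0   4  20 ]
R3 <- R3 - (4)*R2:  [  0   0  -4 ]
All pivots nonzero; naive elimination completes without hitting a zero pivot.

first zero-pivot column = 0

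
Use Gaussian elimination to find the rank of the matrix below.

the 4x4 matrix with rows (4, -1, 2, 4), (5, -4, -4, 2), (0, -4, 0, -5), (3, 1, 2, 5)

rank(A) = 4

Row reduction:
R2 <- R2 - (5/4)*R1:  [     0  -11/4  -13/2     -3 ]
R4 <- R4 - (3/4)*R1:  [   0  7/4  1/2    2 ]
R3 <- R3 - (16/11)*R2:  [      0       0  104/11   -7/11 ]
R4 <- R4 - (-7/11)*R2:  [      0       0  -40/11    1/11 ]
R4 <- R4 - (-5/13)*R3:  [     0      0      0  -2/13 ]
Row echelon form:
[ 4     -1       2      4 ]
[ 0  -11/4   -13/2     -3 ]
[ 0      0  104/11  -7/11 ]
[ 0      0       0  -2/13 ]
Nonzero rows / pivot columns: 4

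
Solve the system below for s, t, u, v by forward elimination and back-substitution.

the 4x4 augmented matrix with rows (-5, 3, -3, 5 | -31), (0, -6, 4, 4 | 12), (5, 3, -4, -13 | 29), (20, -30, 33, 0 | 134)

Forward elimination on [A|b]:
R3 <- R3 - (-1)*R1:  [  0   6  -7  -8  -2 ]
R4 <- R4 - (-4)*R1:  [   0  -18   21   20   10 ]
R3 <- R3 - (-1)*R2:  [  0   0  -3  -4  10 ]
R4 <- R4 - (3)*R2:  [   0    0    9    8  -26 ]
R4 <- R4 - (-3)*R3:  [  0   0   0  -4   4 ]
Row echelon form:
[ -5   3  -3   5  |  -31 ]
[  0  -6   4   4  |   12 ]
[  0   0  -3  -4  |   10 ]
[  0   0   0  -4  |    4 ]
Back-substitution:
v = (4) / -4 = -1
u = (10 - (-4)*(-1)) / -3 = -2
t = (12 - (4)*(-2) - (4)*(-1)) / -6 = -4
s = (-31 - (3)*(-4) - (-3)*(-2) - (5)*(-1)) / -5 = 4

(4, -4, -2, -1)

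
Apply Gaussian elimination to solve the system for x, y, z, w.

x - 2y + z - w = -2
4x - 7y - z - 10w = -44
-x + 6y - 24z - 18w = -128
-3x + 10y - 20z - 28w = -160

Forward elimination on [A|b]:
R2 <- R2 - (4)*R1:  [   0    1   -5   -6  -36 ]
R3 <- R3 - (-1)*R1:  [    0     4   -23   -19  -130 ]
R4 <- R4 - (-3)*R1:  [    0     4   -17   -31  -166 ]
R3 <- R3 - (4)*R2:  [  0   0  -3   5  14 ]
R4 <- R4 - (4)*R2:  [   0    0    3   -7  -22 ]
R4 <- R4 - (-1)*R3:  [  0   0   0  -2  -8 ]
Row echelon form:
[ 1  -2   1  -1  |   -2 ]
[ 0   1  -5  -6  |  -36 ]
[ 0   0  -3   5  |   14 ]
[ 0   0   0  -2  |   -8 ]
Back-substitution:
w = (-8) / -2 = 4
z = (14 - (5)*(4)) / -3 = 2
y = (-36 - (-5)*(2) - (-6)*(4)) / 1 = -2
x = (-2 - (-2)*(-2) - (1)*(2) - (-1)*(4)) / 1 = -4

(-4, -2, 2, 4)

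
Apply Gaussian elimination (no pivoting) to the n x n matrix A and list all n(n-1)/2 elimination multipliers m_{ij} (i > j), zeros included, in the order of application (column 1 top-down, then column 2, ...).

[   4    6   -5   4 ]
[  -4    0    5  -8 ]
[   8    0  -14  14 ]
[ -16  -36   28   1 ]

Forward elimination:
R2 <- R2 - (-1)*R1:  [  0   6   0  -4 ]
R3 <- R3 - (2)*R1:  [   0  -12   -4    6 ]
R4 <- R4 - (-4)*R1:  [   0  -12    8   17 ]
R3 <- R3 - (-2)*R2:  [  0   0  -4  -2 ]
R4 <- R4 - (-2)*R2:  [ 0  0  8  9 ]
R4 <- R4 - (-2)*R3:  [ 0  0  0  5 ]
Multipliers (in order of application): m_{21} = -1, m_{31} = 2, m_{41} = -4, m_{32} = -2, m_{42} = -2, m_{43} = -2

multipliers: -1, 2, -4, -2, -2, -2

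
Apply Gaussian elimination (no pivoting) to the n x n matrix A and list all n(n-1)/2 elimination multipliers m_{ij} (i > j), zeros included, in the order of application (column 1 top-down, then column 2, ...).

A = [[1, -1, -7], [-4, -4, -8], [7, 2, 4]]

Forward elimination:
R2 <- R2 - (-4)*R1:  [   0   -8  -36 ]
R3 <- R3 - (7)*R1:  [  0   9  53 ]
R3 <- R3 - (-9/8)*R2:  [    0     0  25/2 ]
Multipliers (in order of application): m_{21} = -4, m_{31} = 7, m_{32} = -9/8

multipliers: -4, 7, -9/8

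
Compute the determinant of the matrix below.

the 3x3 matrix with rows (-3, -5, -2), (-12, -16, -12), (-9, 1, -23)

Forward elimination:
R2 <- R2 - (4)*R1:  [  0   4  -4 ]
R3 <- R3 - (3)*R1:  [   0   16  -17 ]
R3 <- R3 - (4)*R2:  [  0   0  -1 ]
Upper-triangular form:
[ -3  -5  -2 ]
[  0   4  -4 ]
[  0   0  -1 ]
det(A) = (-1)^0 * (-3) * (4) * (-1) = 12  (0 row swaps -> sign +1)

det(A) = 12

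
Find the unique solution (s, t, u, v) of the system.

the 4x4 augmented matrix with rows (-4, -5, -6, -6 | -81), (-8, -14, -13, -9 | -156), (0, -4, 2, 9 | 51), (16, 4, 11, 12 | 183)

Forward elimination on [A|b]:
R2 <- R2 - (2)*R1:  [  0  -4  -1   3   6 ]
R4 <- R4 - (-4)*R1:  [    0   -16   -13   -12  -141 ]
R3 <- R3 - (1)*R2:  [  0   0   3   6  45 ]
R4 <- R4 - (4)*R2:  [    0     0    -9   -24  -165 ]
R4 <- R4 - (-3)*R3:  [   0    0    0   -6  -30 ]
Row echelon form:
[ -4  -5  -6  -6  |  -81 ]
[  0  -4  -1   3  |    6 ]
[  0   0   3   6  |   45 ]
[  0   0   0  -6  |  -30 ]
Back-substitution:
v = (-30) / -6 = 5
u = (45 - (6)*(5)) / 3 = 5
t = (6 - (-1)*(5) - (3)*(5)) / -4 = 1
s = (-81 - (-5)*(1) - (-6)*(5) - (-6)*(5)) / -4 = 4

(4, 1, 5, 5)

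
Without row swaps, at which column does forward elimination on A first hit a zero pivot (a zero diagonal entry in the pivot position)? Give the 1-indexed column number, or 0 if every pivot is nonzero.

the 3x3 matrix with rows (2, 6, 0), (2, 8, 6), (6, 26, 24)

Naive forward elimination:
R2 <- R2 - (1)*R1:  [ 0  2  6 ]
R3 <- R3 - (3)*R1:  [  0   8  24 ]
R3 <- R3 - (4)*R2:  [ 0  0  0 ]
Matrix at this point:
[ 2  6  0 ]
[ 0  2  6 ]
[ 0  0  0 ]
Pivot entry (3,3) in the last row is zero and there are no rows below to swap with -> zero pivot in column 3 (A is singular).

first zero-pivot column = 3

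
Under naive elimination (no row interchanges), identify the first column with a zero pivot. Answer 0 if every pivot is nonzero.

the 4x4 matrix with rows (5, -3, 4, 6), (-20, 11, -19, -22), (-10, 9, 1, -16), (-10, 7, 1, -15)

first zero-pivot column = 3

Naive forward elimination:
R2 <- R2 - (-4)*R1:  [  0  -1  -3   2 ]
R3 <- R3 - (-2)*R1:  [  0   3   9  -4 ]
R4 <- R4 - (-2)*R1:  [  0   1   9  -3 ]
R3 <- R3 - (-3)*R2:  [ 0  0  0  2 ]
R4 <- R4 - (-1)*R2:  [  0   0   6  -1 ]
Matrix at this point:
[ 5  -3   4   6 ]
[ 0  -1  -3   2 ]
[ 0   0   0   2 ]
[ 0   0   6  -1 ]
Pivot entry (3,3) is zero but row 4 has 6 in column 3 -> naive elimination stops; a row interchange (e.g. R3 <-> R4) would be required here.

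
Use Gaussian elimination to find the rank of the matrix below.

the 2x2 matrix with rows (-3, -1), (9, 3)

rank(A) = 1

Row reduction:
R2 <- R2 - (-3)*R1:  [ 0  0 ]
Row echelon form:
[ -3  -1 ]
[  0   0 ]
Nonzero rows / pivot columns: 1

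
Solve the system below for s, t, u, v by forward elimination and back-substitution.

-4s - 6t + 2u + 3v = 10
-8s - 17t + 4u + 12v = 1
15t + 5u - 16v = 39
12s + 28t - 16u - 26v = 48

Forward elimination on [A|b]:
R2 <- R2 - (2)*R1:  [   0   -5    0    6  -19 ]
R4 <- R4 - (-3)*R1:  [   0   10  -10  -17   78 ]
R3 <- R3 - (-3)*R2:  [   0    0    5    2  -18 ]
R4 <- R4 - (-2)*R2:  [   0    0  -10   -5   40 ]
R4 <- R4 - (-2)*R3:  [  0   0   0  -1   4 ]
Row echelon form:
[ -4  -6  2   3  |   10 ]
[  0  -5  0   6  |  -19 ]
[  0   0  5   2  |  -18 ]
[  0   0  0  -1  |    4 ]
Back-substitution:
v = (4) / -1 = -4
u = (-18 - (2)*(-4)) / 5 = -2
t = (-19 - (6)*(-4)) / -5 = -1
s = (10 - (-6)*(-1) - (2)*(-2) - (3)*(-4)) / -4 = -5

(-5, -1, -2, -4)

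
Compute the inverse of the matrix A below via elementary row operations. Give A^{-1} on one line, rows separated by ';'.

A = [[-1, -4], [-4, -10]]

Gauss-Jordan on [A | I]:
R1 <- (1/-1)*R1:  [  1   4  |  -1   0 ]
R2 <- R2 - (-4)*R1:  [  0   6  |  -4   1 ]
R2 <- (1/6)*R2:  [    0     1  |  -2/3   1/6 ]
R1 <- R1 - (4)*R2:  [    1     0  |   5/3  -2/3 ]
Right block of [I | A^{-1}] is the inverse:
[  5/3  -2/3 ]
[ -2/3   1/6 ]

inverse = [5/3 -2/3; -2/3 1/6]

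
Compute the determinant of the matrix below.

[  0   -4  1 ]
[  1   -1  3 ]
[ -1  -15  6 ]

det(A) = 20

Forward elimination:
R1 <-> R2   (pivot in column 1 was zero)
[  1   -1  3 ]
[  0   -4  1 ]
[ -1  -15  6 ]
R3 <- R3 - (-1)*R1:  [   0  -16    9 ]
R3 <- R3 - (4)*R2:  [ 0  0  5 ]
Upper-triangular form:
[ 1  -1  3 ]
[ 0  -4  1 ]
[ 0   0  5 ]
det(A) = (-1)^1 * (1) * (-4) * (5) = 20  (1 row swap -> sign -1)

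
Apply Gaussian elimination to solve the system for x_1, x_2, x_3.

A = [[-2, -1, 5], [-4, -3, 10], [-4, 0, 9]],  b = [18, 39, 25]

Forward elimination on [A|b]:
R2 <- R2 - (2)*R1:  [  0  -1   0   3 ]
R3 <- R3 - (2)*R1:  [   0    2   -1  -11 ]
R3 <- R3 - (-2)*R2:  [  0   0  -1  -5 ]
Row echelon form:
[ -2  -1   5  |  18 ]
[  0  -1   0  |   3 ]
[  0   0  -1  |  -5 ]
Back-substitution:
x_3 = (-5) / -1 = 5
x_2 = (3) / -1 = -3
x_1 = (18 - (-1)*(-3) - (5)*(5)) / -2 = 5

(5, -3, 5)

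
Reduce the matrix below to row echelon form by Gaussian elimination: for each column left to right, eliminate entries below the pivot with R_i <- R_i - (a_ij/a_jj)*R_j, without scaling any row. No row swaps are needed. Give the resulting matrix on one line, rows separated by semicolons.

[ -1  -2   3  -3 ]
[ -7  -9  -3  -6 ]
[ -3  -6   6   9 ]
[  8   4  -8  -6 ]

Forward elimination:
R2 <- R2 - (7)*R1:  [   0    5  -24   15 ]
R3 <- R3 - (3)*R1:  [  0   0  -3  18 ]
R4 <- R4 - (-8)*R1:  [   0  -12   16  -30 ]
R4 <- R4 - (-12/5)*R2:  [      0       0  -208/5       6 ]
R4 <- R4 - (208/15)*R3:  [       0        0        0  -1218/5 ]
Row echelon form:
[ -1  -2    3       -3 ]
[  0   5  -24       15 ]
[  0   0   -3       18 ]
[  0   0    0  -1218/5 ]

REF = [-1 -2 3 -3; 0 5 -24 15; 0 0 -3 18; 0 0 0 -1218/5]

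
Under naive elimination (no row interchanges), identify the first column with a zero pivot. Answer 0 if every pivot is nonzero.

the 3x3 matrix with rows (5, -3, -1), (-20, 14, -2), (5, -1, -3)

Naive forward elimination:
R2 <- R2 - (-4)*R1:  [  0   2  -6 ]
R3 <- R3 - (1)*R1:  [  0   2  -2 ]
R3 <- R3 - (1)*R2:  [ 0  0  4 ]
All pivots nonzero; naive elimination completes without hitting a zero pivot.

first zero-pivot column = 0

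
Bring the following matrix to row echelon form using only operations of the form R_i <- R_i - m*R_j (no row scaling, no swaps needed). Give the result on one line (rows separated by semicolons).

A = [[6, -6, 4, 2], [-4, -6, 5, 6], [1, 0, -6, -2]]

REF = [6 -6 4 2; 0 -10 23/3 22/3; 0 0 -59/10 -8/5]

Forward elimination:
R2 <- R2 - (-2/3)*R1:  [    0   -10  23/3  22/3 ]
R3 <- R3 - (1/6)*R1:  [     0      1  -20/3   -7/3 ]
R3 <- R3 - (-1/10)*R2:  [      0       0  -59/10    -8/5 ]
Row echelon form:
[ 6   -6       4     2 ]
[ 0  -10    23/3  22/3 ]
[ 0    0  -59/10  -8/5 ]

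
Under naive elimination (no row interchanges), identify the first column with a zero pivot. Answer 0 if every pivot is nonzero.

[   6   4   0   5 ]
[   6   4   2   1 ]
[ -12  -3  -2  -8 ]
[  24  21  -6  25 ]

Naive forward elimination:
R2 <- R2 - (1)*R1:  [  0   0   2  -4 ]
R3 <- R3 - (-2)*R1:  [  0   5  -2   2 ]
R4 <- R4 - (4)*R1:  [  0   5  -6   5 ]
Matrix at this point:
[ 6  4   0   5 ]
[ 0  0   2  -4 ]
[ 0  5  -2   2 ]
[ 0  5  -6   5 ]
Pivot entry (2,2) is zero but row 3 has 5 in column 2 -> naive elimination stops; a row interchange (e.g. R2 <-> R3) would be required here.

first zero-pivot column = 2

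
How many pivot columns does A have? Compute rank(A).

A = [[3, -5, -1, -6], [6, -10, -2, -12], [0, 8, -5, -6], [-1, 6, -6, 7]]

rank(A) = 3

Row reduction:
R2 <- R2 - (2)*R1:  [ 0  0  0  0 ]
R4 <- R4 - (-1/3)*R1:  [     0   13/3  -19/3      5 ]
R2 <-> R3   (pivot in column 2 was zero)
[ 3    -5     -1  -6 ]
[ 0     8     -5  -6 ]
[ 0     0      0   0 ]
[ 0  13/3  -19/3   5 ]
R4 <- R4 - (13/24)*R2:  [     0      0  -29/8   33/4 ]
R3 <-> R4   (pivot in column 3 was zero)
[ 3  -5     -1    -6 ]
[ 0   8     -5    -6 ]
[ 0   0  -29/8  33/4 ]
[ 0   0      0     0 ]
Row echelon form:
[ 3  -5     -1    -6 ]
[ 0   8     -5    -6 ]
[ 0   0  -29/8  33/4 ]
[ 0   0      0     0 ]
Nonzero rows / pivot columns: 3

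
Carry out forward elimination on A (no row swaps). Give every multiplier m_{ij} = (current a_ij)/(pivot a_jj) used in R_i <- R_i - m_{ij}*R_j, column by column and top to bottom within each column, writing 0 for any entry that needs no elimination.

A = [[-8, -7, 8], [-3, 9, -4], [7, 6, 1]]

Forward elimination:
R2 <- R2 - (3/8)*R1:  [    0  93/8    -7 ]
R3 <- R3 - (-7/8)*R1:  [    0  -1/8     8 ]
R3 <- R3 - (-1/93)*R2:  [      0       0  737/93 ]
Multipliers (in order of application): m_{21} = 3/8, m_{31} = -7/8, m_{32} = -1/93

multipliers: 3/8, -7/8, -1/93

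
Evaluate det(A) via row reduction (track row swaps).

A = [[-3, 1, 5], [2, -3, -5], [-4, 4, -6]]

det(A) = -102

Forward elimination:
R2 <- R2 - (-2/3)*R1:  [    0  -7/3  -5/3 ]
R3 <- R3 - (4/3)*R1:  [     0    8/3  -38/3 ]
R3 <- R3 - (-8/7)*R2:  [      0       0  -102/7 ]
Upper-triangular form:
[ -3     1       5 ]
[  0  -7/3    -5/3 ]
[  0     0  -102/7 ]
det(A) = (-1)^0 * (-3) * (-7/3) * (-102/7) = -102  (0 row swaps -> sign +1)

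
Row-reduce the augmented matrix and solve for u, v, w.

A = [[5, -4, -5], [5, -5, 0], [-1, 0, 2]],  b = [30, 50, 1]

(5, -5, 3)

Forward elimination on [A|b]:
R2 <- R2 - (1)*R1:  [  0  -1   5  20 ]
R3 <- R3 - (-1/5)*R1:  [    0  -4/5     1     7 ]
R3 <- R3 - (4/5)*R2:  [  0   0  -3  -9 ]
Row echelon form:
[ 5  -4  -5  |  30 ]
[ 0  -1   5  |  20 ]
[ 0   0  -3  |  -9 ]
Back-substitution:
w = (-9) / -3 = 3
v = (20 - (5)*(3)) / -1 = -5
u = (30 - (-4)*(-5) - (-5)*(3)) / 5 = 5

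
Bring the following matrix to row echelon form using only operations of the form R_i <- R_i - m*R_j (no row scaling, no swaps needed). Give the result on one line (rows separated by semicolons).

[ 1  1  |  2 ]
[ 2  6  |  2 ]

Forward elimination:
R2 <- R2 - (2)*R1:  [  0   4  -2 ]
Row echelon form:
[ 1  1  |   2 ]
[ 0  4  |  -2 ]

REF = [1 1 2; 0 4 -2]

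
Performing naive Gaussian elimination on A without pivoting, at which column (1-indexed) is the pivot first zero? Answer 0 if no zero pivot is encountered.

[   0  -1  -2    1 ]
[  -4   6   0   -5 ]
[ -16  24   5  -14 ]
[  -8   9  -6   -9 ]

first zero-pivot column = 1

Naive forward elimination:
Pivot entry (1,1) is zero but row 2 has -4 in column 1 -> naive elimination stops; a row interchange (e.g. R1 <-> R2) would be required here.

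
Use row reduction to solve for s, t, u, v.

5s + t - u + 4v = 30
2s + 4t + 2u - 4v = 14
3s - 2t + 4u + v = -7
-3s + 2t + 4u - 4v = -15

Forward elimination on [A|b]:
R2 <- R2 - (2/5)*R1:  [     0   18/5   12/5  -28/5      2 ]
R3 <- R3 - (3/5)*R1:  [     0  -13/5   23/5   -7/5    -25 ]
R4 <- R4 - (-3/5)*R1:  [    0  13/5  17/5  -8/5     3 ]
R3 <- R3 - (-13/18)*R2:  [      0       0    19/3   -49/9  -212/9 ]
R4 <- R4 - (13/18)*R2:  [    0     0   5/3  22/9  14/9 ]
R4 <- R4 - (5/19)*R3:  [      0       0       0  221/57  442/57 ]
Row echelon form:
[ 5     1    -1       4  |      30 ]
[ 0  18/5  12/5   -28/5  |       2 ]
[ 0     0  19/3   -49/9  |  -212/9 ]
[ 0     0     0  221/57  |  442/57 ]
Back-substitution:
v = (442/57) / (221/57) = 2
u = (-212/9 - (-49/9)*(2)) / (19/3) = -2
t = (2 - (12/5)*(-2) - (-28/5)*(2)) / (18/5) = 5
s = (30 - (1)*(5) - (-1)*(-2) - (4)*(2)) / 5 = 3

(3, 5, -2, 2)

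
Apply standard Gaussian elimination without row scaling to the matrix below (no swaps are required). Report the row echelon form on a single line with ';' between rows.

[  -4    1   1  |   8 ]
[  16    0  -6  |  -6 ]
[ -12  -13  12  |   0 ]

Forward elimination:
R2 <- R2 - (-4)*R1:  [  0   4  -2  26 ]
R3 <- R3 - (3)*R1:  [   0  -16    9  -24 ]
R3 <- R3 - (-4)*R2:  [  0   0   1  80 ]
Row echelon form:
[ -4  1   1  |   8 ]
[  0  4  -2  |  26 ]
[  0  0   1  |  80 ]

REF = [-4 1 1 8; 0 4 -2 26; 0 0 1 80]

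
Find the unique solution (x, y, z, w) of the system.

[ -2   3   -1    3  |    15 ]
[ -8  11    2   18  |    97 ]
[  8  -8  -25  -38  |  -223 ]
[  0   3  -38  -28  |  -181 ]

(-2, -1, 1, 5)

Forward elimination on [A|b]:
R2 <- R2 - (4)*R1:  [  0  -1   6   6  37 ]
R3 <- R3 - (-4)*R1:  [    0     4   -29   -26  -163 ]
R3 <- R3 - (-4)*R2:  [   0    0   -5   -2  -15 ]
R4 <- R4 - (-3)*R2:  [   0    0  -20  -10  -70 ]
R4 <- R4 - (4)*R3:  [   0    0    0   -2  -10 ]
Row echelon form:
[ -2   3  -1   3  |   15 ]
[  0  -1   6   6  |   37 ]
[  0   0  -5  -2  |  -15 ]
[  0   0   0  -2  |  -10 ]
Back-substitution:
w = (-10) / -2 = 5
z = (-15 - (-2)*(5)) / -5 = 1
y = (37 - (6)*(1) - (6)*(5)) / -1 = -1
x = (15 - (3)*(-1) - (-1)*(1) - (3)*(5)) / -2 = -2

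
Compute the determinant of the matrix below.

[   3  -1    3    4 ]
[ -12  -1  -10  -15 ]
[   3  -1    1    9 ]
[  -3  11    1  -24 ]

Forward elimination:
R2 <- R2 - (-4)*R1:  [  0  -5   2   1 ]
R3 <- R3 - (1)*R1:  [  0   0  -2   5 ]
R4 <- R4 - (-1)*R1:  [   0   10    4  -20 ]
R4 <- R4 - (-2)*R2:  [   0    0    8  -18 ]
R4 <- R4 - (-4)*R3:  [ 0  0  0  2 ]
Upper-triangular form:
[ 3  -1   3  4 ]
[ 0  -5   2  1 ]
[ 0   0  -2  5 ]
[ 0   0   0  2 ]
det(A) = (-1)^0 * (3) * (-5) * (-2) * (2) = 60  (0 row swaps -> sign +1)

det(A) = 60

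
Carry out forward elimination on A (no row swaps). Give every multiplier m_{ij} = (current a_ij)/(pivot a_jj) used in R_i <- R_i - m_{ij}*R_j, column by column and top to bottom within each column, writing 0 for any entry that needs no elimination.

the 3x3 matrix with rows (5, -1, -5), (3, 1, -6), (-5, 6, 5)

Forward elimination:
R2 <- R2 - (3/5)*R1:  [   0  8/5   -3 ]
R3 <- R3 - (-1)*R1:  [ 0  5  0 ]
R3 <- R3 - (25/8)*R2:  [    0     0  75/8 ]
Multipliers (in order of application): m_{21} = 3/5, m_{31} = -1, m_{32} = 25/8

multipliers: 3/5, -1, 25/8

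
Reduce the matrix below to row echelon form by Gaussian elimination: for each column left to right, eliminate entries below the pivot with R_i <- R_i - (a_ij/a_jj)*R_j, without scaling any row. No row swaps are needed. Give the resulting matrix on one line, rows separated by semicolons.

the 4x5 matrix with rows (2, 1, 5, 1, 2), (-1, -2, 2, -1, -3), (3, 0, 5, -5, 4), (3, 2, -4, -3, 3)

Forward elimination:
R2 <- R2 - (-1/2)*R1:  [    0  -3/2   9/2  -1/2    -2 ]
R3 <- R3 - (3/2)*R1:  [     0   -3/2   -5/2  -13/2      1 ]
R4 <- R4 - (3/2)*R1:  [     0    1/2  -23/2   -9/2      0 ]
R3 <- R3 - (1)*R2:  [  0   0  -7  -6   3 ]
R4 <- R4 - (-1/3)*R2:  [     0      0    -10  -14/3   -2/3 ]
R4 <- R4 - (10/7)*R3:  [       0        0        0    82/21  -104/21 ]
Row echelon form:
[ 2     1    5      1        2 ]
[ 0  -3/2  9/2   -1/2       -2 ]
[ 0     0   -7     -6        3 ]
[ 0     0    0  82/21  -104/21 ]

REF = [2 1 5 1 2; 0 -3/2 9/2 -1/2 -2; 0 0 -7 -6 3; 0 0 0 82/21 -104/21]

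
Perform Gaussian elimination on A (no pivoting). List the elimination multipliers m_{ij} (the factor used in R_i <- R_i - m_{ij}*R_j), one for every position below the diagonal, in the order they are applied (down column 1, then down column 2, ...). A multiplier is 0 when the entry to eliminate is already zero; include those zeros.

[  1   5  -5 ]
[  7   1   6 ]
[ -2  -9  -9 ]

multipliers: 7, -2, -1/34

Forward elimination:
R2 <- R2 - (7)*R1:  [   0  -34   41 ]
R3 <- R3 - (-2)*R1:  [   0    1  -19 ]
R3 <- R3 - (-1/34)*R2:  [       0        0  -605/34 ]
Multipliers (in order of application): m_{21} = 7, m_{31} = -2, m_{32} = -1/34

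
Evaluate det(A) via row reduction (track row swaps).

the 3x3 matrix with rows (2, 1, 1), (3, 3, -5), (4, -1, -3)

det(A) = -54

Forward elimination:
R2 <- R2 - (3/2)*R1:  [     0    3/2  -13/2 ]
R3 <- R3 - (2)*R1:  [  0  -3  -5 ]
R3 <- R3 - (-2)*R2:  [   0    0  -18 ]
Upper-triangular form:
[ 2    1      1 ]
[ 0  3/2  -13/2 ]
[ 0    0    -18 ]
det(A) = (-1)^0 * (2) * (3/2) * (-18) = -54  (0 row swaps -> sign +1)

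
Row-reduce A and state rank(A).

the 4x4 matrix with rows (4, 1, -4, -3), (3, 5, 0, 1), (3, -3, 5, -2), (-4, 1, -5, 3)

rank(A) = 4

Row reduction:
R2 <- R2 - (3/4)*R1:  [    0  17/4     3  13/4 ]
R3 <- R3 - (3/4)*R1:  [     0  -15/4      8    1/4 ]
R4 <- R4 - (-1)*R1:  [  0   2  -9   0 ]
R3 <- R3 - (-15/17)*R2:  [      0       0  181/17   53/17 ]
R4 <- R4 - (8/17)*R2:  [       0        0  -177/17   -26/17 ]
R4 <- R4 - (-177/181)*R3:  [       0        0        0  275/181 ]
Row echelon form:
[ 4     1      -4       -3 ]
[ 0  17/4       3     13/4 ]
[ 0     0  181/17    53/17 ]
[ 0     0       0  275/181 ]
Nonzero rows / pivot columns: 4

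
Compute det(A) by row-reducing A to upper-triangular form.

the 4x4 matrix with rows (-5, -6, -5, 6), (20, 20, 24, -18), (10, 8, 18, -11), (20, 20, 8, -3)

Forward elimination:
R2 <- R2 - (-4)*R1:  [  0  -4   4   6 ]
R3 <- R3 - (-2)*R1:  [  0  -4   8   1 ]
R4 <- R4 - (-4)*R1:  [   0   -4  -12   21 ]
R3 <- R3 - (1)*R2:  [  0   0   4  -5 ]
R4 <- R4 - (1)*R2:  [   0    0  -16   15 ]
R4 <- R4 - (-4)*R3:  [  0   0   0  -5 ]
Upper-triangular form:
[ -5  -6  -5   6 ]
[  0  -4   4   6 ]
[  0   0   4  -5 ]
[  0   0   0  -5 ]
det(A) = (-1)^0 * (-5) * (-4) * (4) * (-5) = -400  (0 row swaps -> sign +1)

det(A) = -400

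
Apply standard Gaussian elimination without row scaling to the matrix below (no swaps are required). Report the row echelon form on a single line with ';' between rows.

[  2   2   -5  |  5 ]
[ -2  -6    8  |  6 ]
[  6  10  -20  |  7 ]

REF = [2 2 -5 5; 0 -4 3 11; 0 0 -2 3]

Forward elimination:
R2 <- R2 - (-1)*R1:  [  0  -4   3  11 ]
R3 <- R3 - (3)*R1:  [  0   4  -5  -8 ]
R3 <- R3 - (-1)*R2:  [  0   0  -2   3 ]
Row echelon form:
[ 2   2  -5  |   5 ]
[ 0  -4   3  |  11 ]
[ 0   0  -2  |   3 ]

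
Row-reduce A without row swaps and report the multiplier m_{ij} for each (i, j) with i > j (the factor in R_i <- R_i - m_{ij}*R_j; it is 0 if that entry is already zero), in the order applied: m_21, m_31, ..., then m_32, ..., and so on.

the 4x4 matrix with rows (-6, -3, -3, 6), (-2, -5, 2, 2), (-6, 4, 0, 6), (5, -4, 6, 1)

Forward elimination:
R2 <- R2 - (1/3)*R1:  [  0  -4   3   0 ]
R3 <- R3 - (1)*R1:  [ 0  7  3  0 ]
R4 <- R4 - (-5/6)*R1:  [     0  -13/2    7/2      6 ]
R3 <- R3 - (-7/4)*R2:  [    0     0  33/4     0 ]
R4 <- R4 - (13/8)*R2:  [     0      0  -11/8      6 ]
R4 <- R4 - (-1/6)*R3:  [ 0  0  0  6 ]
Multipliers (in order of application): m_{21} = 1/3, m_{31} = 1, m_{41} = -5/6, m_{32} = -7/4, m_{42} = 13/8, m_{43} = -1/6

multipliers: 1/3, 1, -5/6, -7/4, 13/8, -1/6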